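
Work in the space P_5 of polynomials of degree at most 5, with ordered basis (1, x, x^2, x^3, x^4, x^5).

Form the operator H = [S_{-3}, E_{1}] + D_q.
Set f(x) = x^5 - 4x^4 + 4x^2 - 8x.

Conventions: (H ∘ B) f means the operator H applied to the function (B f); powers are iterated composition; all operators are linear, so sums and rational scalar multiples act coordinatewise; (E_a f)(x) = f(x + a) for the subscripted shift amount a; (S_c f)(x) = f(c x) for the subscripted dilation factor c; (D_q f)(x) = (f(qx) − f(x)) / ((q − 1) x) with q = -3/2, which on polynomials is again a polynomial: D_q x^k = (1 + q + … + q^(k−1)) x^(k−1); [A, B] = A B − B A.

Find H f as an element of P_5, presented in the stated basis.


E_{1} f = x^5 + x^4 - 6x^3 - 10x^2 - 11x - 7
S_{-3} E_{1} f = -243x^5 + 81x^4 + 162x^3 - 90x^2 + 33x - 7
S_{-3} f = -243x^5 - 324x^4 + 36x^2 + 24x
E_{1} S_{-3} f = -243x^5 - 1539x^4 - 3726x^3 - 4338x^2 - 2415x - 507
[S_{-3}, E_{1}] f = 1620x^4 + 3888x^3 + 4248x^2 + 2448x + 500
D_q f = (55/16)x^4 + (13/2)x^3 - 2x - 8
([S_{-3}, E_{1}] + D_q) f = (25975/16)x^4 + (7789/2)x^3 + 4248x^2 + 2446x + 492

the image equals g(x) = (25975/16)x^4 + (7789/2)x^3 + 4248x^2 + 2446x + 492


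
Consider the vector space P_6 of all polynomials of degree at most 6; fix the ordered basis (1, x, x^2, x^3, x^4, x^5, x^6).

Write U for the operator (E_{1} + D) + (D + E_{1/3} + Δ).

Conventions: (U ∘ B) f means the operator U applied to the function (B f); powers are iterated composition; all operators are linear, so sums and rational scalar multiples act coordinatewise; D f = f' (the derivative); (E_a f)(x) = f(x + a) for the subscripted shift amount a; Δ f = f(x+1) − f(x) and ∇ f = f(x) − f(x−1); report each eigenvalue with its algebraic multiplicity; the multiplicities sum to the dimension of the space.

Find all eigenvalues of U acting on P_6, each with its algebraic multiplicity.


λ = 2 (multiplicity 7)

image of 1: 2
image of x: 2x + 13/3
image of x^2: 2x^2 + (26/3)x + 19/9
image of x^3: 2x^3 + 13x^2 + (19/3)x + 55/27
image of x^4: 2x^4 + (52/3)x^3 + (38/3)x^2 + (220/27)x + 163/81
image of x^5: 2x^5 + (65/3)x^4 + (190/9)x^3 + (550/27)x^2 + (815/81)x + 487/243
image of x^6: 2x^6 + 26x^5 + (95/3)x^4 + (1100/27)x^3 + (815/27)x^2 + (974/81)x + 1459/729
the matrix is upper triangular; its diagonal is (2, 2, 2, 2, 2, 2, 2)
for a triangular matrix the eigenvalues are the diagonal entries, with algebraic multiplicity their repetition count


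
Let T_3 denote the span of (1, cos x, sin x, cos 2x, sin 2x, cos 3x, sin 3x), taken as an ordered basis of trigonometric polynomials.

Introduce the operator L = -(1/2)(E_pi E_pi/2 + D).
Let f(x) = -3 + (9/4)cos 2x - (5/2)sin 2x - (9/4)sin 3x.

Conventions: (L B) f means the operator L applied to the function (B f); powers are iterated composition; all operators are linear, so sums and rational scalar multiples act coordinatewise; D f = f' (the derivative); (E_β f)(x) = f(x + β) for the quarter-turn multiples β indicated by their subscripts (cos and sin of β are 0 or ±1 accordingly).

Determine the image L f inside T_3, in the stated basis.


g(x) = 3/2 + (29/8)cos 2x + sin 2x + (9/2)cos 3x

E_pi/2 f = -3 - (9/4)cos 2x + (5/2)sin 2x + (9/4)cos 3x
E_pi E_pi/2 f = -3 - (9/4)cos 2x + (5/2)sin 2x - (9/4)cos 3x
D f = -5cos 2x - (9/2)sin 2x - (27/4)cos 3x
(E_pi E_pi/2 + D) f = -3 - (29/4)cos 2x - 2sin 2x - 9cos 3x
(-(1/2)(E_pi E_pi/2 + D)) f = 3/2 + (29/8)cos 2x + sin 2x + (9/2)cos 3x


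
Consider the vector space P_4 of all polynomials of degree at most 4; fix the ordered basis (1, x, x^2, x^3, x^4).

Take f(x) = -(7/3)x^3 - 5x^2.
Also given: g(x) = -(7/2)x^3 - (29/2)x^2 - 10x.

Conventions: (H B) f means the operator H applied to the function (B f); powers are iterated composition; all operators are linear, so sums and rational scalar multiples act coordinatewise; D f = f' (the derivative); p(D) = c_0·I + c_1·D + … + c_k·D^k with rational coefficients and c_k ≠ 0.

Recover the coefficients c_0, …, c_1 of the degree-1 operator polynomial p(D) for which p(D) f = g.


c_0 = 3/2, c_1 = 1

D^0 f = -(7/3)x^3 - 5x^2
D^1 f = -7x^2 - 10x
matching coefficients of g against c_0 f + c_1 Df + … from the top degree down determines the c_i
solution: c_0 = 3/2, c_1 = 1


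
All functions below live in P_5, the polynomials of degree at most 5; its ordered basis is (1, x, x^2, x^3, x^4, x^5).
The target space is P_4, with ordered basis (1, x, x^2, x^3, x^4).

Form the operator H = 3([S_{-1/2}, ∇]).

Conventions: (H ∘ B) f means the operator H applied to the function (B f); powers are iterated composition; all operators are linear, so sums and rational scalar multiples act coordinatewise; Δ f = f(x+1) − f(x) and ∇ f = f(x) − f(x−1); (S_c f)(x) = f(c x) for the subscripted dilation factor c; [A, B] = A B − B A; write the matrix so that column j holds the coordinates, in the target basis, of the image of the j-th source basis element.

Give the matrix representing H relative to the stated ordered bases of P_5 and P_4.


the matrix is [[0, 9/2, -9/4, 27/8, -45/16, 99/32]; [0, 0, -9/2, 27/8, -27/4, 225/32]; [0, 0, 0, 27/8, -27/8, 135/16]; [0, 0, 0, 0, -9/4, 45/16]; [0, 0, 0, 0, 0, 45/32]] (rows listed top to bottom)

image of 1: 0
image of x: 9/2
image of x^2: -(9/2)x - 9/4
image of x^3: (27/8)x^2 + (27/8)x + 27/8
image of x^4: -(9/4)x^3 - (27/8)x^2 - (27/4)x - 45/16
image of x^5: (45/32)x^4 + (45/16)x^3 + (135/16)x^2 + (225/32)x + 99/32
each image's coordinates form column j of the matrix


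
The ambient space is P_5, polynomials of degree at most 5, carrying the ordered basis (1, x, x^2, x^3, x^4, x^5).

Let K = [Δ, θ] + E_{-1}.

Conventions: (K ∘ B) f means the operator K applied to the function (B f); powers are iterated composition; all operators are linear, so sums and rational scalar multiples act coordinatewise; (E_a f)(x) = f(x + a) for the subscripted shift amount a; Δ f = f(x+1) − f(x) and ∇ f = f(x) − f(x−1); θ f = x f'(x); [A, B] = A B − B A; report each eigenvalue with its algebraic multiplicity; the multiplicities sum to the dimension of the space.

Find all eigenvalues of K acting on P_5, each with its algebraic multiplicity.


image of 1: 1
image of x: x
image of x^2: x^2 + 3
image of x^3: x^3 + 9x + 2
image of x^4: x^4 + 18x^2 + 8x + 5
image of x^5: x^5 + 30x^3 + 20x^2 + 25x + 4
the matrix is upper triangular; its diagonal is (1, 1, 1, 1, 1, 1)
for a triangular matrix the eigenvalues are the diagonal entries, with algebraic multiplicity their repetition count

λ = 1 (multiplicity 6)


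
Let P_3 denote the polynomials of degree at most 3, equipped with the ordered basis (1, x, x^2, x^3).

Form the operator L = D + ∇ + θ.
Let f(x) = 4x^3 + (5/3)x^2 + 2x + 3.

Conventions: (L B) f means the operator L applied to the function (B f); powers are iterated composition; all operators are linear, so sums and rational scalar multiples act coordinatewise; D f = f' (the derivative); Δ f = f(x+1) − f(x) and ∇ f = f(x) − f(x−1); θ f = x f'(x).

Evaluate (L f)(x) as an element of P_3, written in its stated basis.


D f = 12x^2 + (10/3)x + 2
∇ f = 12x^2 - (26/3)x + 13/3
θ f = 12x^3 + (10/3)x^2 + 2x
(D + ∇ + θ) f = 12x^3 + (82/3)x^2 - (10/3)x + 19/3

the image equals g(x) = 12x^3 + (82/3)x^2 - (10/3)x + 19/3


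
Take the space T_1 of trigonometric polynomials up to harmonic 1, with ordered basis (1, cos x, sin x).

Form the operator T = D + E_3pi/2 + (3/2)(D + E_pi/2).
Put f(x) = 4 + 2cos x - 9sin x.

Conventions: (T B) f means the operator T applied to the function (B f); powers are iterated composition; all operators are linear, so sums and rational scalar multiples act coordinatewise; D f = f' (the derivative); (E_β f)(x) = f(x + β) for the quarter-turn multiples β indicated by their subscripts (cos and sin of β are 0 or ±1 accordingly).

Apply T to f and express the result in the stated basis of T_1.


D f = -9cos x - 2sin x
E_3pi/2 f = 4 + 9cos x + 2sin x
D f = -9cos x - 2sin x
E_pi/2 f = 4 - 9cos x - 2sin x
(D + E_pi/2) f = 4 - 18cos x - 4sin x
((3/2)(D + E_pi/2)) f = 6 - 27cos x - 6sin x
(D + E_3pi/2 + (3/2)(D + E_pi/2)) f = 10 - 27cos x - 6sin x

the result is g(x) = 10 - 27cos x - 6sin x


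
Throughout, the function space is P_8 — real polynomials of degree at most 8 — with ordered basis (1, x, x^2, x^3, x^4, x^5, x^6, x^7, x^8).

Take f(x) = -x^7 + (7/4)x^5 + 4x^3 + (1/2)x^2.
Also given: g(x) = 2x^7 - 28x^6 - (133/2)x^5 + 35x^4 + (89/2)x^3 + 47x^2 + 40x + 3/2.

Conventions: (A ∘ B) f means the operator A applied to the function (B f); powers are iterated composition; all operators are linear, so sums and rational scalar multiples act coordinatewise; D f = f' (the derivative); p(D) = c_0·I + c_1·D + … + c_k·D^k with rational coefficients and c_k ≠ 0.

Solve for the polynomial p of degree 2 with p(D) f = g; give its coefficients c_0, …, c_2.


c_0 = -2, c_1 = 4, c_2 = 3/2

D^0 f = -x^7 + (7/4)x^5 + 4x^3 + (1/2)x^2
D^1 f = -7x^6 + (35/4)x^4 + 12x^2 + x
D^2 f = -42x^5 + 35x^3 + 24x + 1
matching coefficients of g against c_0 f + c_1 Df + … from the top degree down determines the c_i
solution: c_0 = -2, c_1 = 4, c_2 = 3/2


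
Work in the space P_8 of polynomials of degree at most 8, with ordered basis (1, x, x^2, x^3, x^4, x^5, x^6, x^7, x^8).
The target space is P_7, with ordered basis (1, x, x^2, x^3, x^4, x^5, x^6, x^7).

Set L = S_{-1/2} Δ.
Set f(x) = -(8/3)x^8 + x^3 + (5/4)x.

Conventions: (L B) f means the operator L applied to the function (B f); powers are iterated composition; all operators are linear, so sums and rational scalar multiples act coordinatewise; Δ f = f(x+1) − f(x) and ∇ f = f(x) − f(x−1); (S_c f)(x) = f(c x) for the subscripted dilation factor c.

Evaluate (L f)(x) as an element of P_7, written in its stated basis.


Δ f = -(64/3)x^7 - (224/3)x^6 - (448/3)x^5 - (560/3)x^4 - (448/3)x^3 - (215/3)x^2 - (55/3)x - 5/12
S_{-1/2} Δ f = (1/6)x^7 - (7/6)x^6 + (14/3)x^5 - (35/3)x^4 + (56/3)x^3 - (215/12)x^2 + (55/6)x - 5/12

the result is g(x) = (1/6)x^7 - (7/6)x^6 + (14/3)x^5 - (35/3)x^4 + (56/3)x^3 - (215/12)x^2 + (55/6)x - 5/12


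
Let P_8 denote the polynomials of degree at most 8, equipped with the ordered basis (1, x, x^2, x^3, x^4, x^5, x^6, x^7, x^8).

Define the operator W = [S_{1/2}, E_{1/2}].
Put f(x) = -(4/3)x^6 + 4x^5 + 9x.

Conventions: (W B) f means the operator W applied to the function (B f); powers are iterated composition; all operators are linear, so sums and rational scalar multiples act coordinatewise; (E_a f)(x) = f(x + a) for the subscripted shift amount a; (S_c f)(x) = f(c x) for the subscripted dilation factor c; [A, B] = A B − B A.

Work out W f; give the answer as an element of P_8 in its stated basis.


the image equals g(x) = -(1/16)x^5 + (5/64)x^4 + (55/96)x^3 + (205/256)x^2 + (119/256)x + 2407/1024

E_{1/2} f = -(4/3)x^6 + 5x^4 + (20/3)x^3 + (15/4)x^2 + 10x + 221/48
S_{1/2} E_{1/2} f = -(1/48)x^6 + (5/16)x^4 + (5/6)x^3 + (15/16)x^2 + 5x + 221/48
S_{1/2} f = -(1/48)x^6 + (1/8)x^5 + (9/2)x
E_{1/2} S_{1/2} f = -(1/48)x^6 + (1/16)x^5 + (15/64)x^4 + (25/96)x^3 + (35/256)x^2 + (1161/256)x + 6923/3072
[S_{1/2}, E_{1/2}] f = -(1/16)x^5 + (5/64)x^4 + (55/96)x^3 + (205/256)x^2 + (119/256)x + 2407/1024


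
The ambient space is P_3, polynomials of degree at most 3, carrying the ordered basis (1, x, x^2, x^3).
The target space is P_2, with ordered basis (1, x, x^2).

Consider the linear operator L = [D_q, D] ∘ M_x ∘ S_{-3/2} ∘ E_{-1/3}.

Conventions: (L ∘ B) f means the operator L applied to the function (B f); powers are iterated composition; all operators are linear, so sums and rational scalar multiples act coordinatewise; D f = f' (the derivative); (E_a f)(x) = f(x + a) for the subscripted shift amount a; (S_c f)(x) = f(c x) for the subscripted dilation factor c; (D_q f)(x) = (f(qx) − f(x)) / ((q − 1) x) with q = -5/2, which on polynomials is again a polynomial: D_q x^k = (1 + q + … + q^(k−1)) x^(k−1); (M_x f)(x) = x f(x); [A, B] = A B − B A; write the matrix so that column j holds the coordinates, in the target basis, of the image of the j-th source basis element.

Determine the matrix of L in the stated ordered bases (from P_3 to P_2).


image of 1: 0
image of x: -21/4
image of x^2: -(63/2)x + 7/2
image of x^3: -(11151/64)x^2 + (63/2)x - 7/4
each image's coordinates form column j of the matrix

the matrix is [[0, -21/4, 7/2, -7/4]; [0, 0, -63/2, 63/2]; [0, 0, 0, -11151/64]] (rows listed top to bottom)


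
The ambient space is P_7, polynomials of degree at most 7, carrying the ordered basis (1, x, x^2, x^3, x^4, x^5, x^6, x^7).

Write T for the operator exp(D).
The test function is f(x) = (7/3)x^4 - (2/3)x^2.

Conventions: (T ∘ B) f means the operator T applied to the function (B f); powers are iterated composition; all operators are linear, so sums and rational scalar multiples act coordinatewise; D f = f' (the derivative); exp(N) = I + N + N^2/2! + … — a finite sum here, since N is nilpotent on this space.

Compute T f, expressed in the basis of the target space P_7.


order-1 term: (28/3)x^3 - (4/3)x
order-2 term: 14x^2 - 2/3
order-3 term: (28/3)x
order-4 term: 7/3
the series for exp(D) f terminates at order 4
exp(D) f = (7/3)x^4 + (28/3)x^3 + (40/3)x^2 + 8x + 5/3

the image equals g(x) = (7/3)x^4 + (28/3)x^3 + (40/3)x^2 + 8x + 5/3


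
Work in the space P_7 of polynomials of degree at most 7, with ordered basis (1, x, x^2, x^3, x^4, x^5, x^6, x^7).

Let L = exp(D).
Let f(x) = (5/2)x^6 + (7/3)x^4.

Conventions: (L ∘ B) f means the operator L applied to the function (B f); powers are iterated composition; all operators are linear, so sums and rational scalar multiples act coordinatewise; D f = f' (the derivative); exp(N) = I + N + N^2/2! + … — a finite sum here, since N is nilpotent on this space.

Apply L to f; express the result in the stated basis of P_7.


order-1 term: 15x^5 + (28/3)x^3
order-2 term: (75/2)x^4 + 14x^2
order-3 term: 50x^3 + (28/3)x
order-4 term: (75/2)x^2 + 7/3
order-5 term: 15x
order-6 term: 5/2
the series for exp(D) f terminates at order 6
exp(D) f = (5/2)x^6 + 15x^5 + (239/6)x^4 + (178/3)x^3 + (103/2)x^2 + (73/3)x + 29/6

g(x) = (5/2)x^6 + 15x^5 + (239/6)x^4 + (178/3)x^3 + (103/2)x^2 + (73/3)x + 29/6


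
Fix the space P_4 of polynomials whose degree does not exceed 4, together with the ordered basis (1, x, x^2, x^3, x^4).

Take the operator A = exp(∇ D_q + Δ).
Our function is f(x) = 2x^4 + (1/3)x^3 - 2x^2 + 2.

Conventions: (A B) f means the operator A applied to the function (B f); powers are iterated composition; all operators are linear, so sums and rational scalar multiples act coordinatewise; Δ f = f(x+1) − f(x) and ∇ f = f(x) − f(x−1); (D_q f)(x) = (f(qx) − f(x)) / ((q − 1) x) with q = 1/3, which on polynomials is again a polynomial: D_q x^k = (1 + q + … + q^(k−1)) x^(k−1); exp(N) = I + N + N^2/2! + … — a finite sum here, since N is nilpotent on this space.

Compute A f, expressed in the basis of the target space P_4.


the result is g(x) = 2x^4 + (25/3)x^3 + (287/9)x^2 + (1364/27)x + 1375/27

order-1 term: 8x^3 + (197/9)x^2 - (79/27)x + 4/27
order-2 term: 12x^2 + (409/9)x + 602/27
order-3 term: 8x + 661/27
order-4 term: 2
the series for exp(∇ D_q + Δ) f terminates at order 4
exp(∇ D_q + Δ) f = 2x^4 + (25/3)x^3 + (287/9)x^2 + (1364/27)x + 1375/27


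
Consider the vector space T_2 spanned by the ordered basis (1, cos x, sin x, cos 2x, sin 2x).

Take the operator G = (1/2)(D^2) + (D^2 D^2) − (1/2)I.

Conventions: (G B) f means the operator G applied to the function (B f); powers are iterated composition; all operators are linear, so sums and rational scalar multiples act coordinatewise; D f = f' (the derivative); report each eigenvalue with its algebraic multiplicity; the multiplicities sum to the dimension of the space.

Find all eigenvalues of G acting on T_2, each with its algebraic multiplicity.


λ = -1/2 (multiplicity 1), λ = 0 (multiplicity 2), λ = 27/2 (multiplicity 2)

image of 1: -1/2
image of cos x: 0
image of sin x: 0
image of cos 2x: (27/2)cos 2x
image of sin 2x: (27/2)sin 2x
the matrix is diagonal; its diagonal is (-1/2, 0, 0, 27/2, 27/2)
for a triangular matrix the eigenvalues are the diagonal entries, with algebraic multiplicity their repetition count


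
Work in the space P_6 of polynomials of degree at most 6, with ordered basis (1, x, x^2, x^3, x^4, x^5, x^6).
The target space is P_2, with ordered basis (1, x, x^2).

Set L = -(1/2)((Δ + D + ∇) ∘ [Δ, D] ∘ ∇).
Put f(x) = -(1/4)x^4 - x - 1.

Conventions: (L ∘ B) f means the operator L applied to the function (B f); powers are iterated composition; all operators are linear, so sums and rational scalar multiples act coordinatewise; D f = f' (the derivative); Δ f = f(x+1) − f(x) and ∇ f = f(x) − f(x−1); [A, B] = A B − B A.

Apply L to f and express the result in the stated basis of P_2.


the result is g(x) = 0

∇ f = -x^3 + (3/2)x^2 - x - 3/4
D ∇ f = -3x^2 + 3x - 1
Δ D ∇ f = -6x
Δ ∇ f = -3x^2 - 1/2
D Δ ∇ f = -6x
[Δ, D] ∇ f = 0
Δ [Δ, D] ∇ f = 0
D [Δ, D] ∇ f = 0
∇ [Δ, D] ∇ f = 0
(Δ + D + ∇) [Δ, D] ∇ f = 0
(-(1/2)((Δ + D + ∇) ∘ [Δ, D] ∘ ∇)) f = 0


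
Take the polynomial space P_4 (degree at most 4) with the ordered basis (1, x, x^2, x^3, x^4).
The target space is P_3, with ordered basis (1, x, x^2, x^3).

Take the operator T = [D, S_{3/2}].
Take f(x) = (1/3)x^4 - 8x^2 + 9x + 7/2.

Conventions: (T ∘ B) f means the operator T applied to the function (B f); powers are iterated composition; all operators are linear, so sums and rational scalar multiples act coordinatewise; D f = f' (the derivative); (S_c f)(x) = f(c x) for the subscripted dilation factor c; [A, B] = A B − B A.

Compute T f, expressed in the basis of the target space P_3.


g(x) = (9/4)x^3 - 12x + 9/2

S_{3/2} f = (27/16)x^4 - 18x^2 + (27/2)x + 7/2
D S_{3/2} f = (27/4)x^3 - 36x + 27/2
D f = (4/3)x^3 - 16x + 9
S_{3/2} D f = (9/2)x^3 - 24x + 9
[D, S_{3/2}] f = (9/4)x^3 - 12x + 9/2


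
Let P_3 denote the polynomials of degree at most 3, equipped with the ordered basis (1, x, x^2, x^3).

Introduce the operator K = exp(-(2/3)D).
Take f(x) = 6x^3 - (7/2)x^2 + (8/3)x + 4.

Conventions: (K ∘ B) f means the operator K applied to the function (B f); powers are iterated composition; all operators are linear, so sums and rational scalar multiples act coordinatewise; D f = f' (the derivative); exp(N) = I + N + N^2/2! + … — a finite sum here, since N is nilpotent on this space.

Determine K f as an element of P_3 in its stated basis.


g(x) = 6x^3 - (31/2)x^2 + (46/3)x - 10/9

order-1 term: -12x^2 + (14/3)x - 16/9
order-2 term: 8x - 14/9
order-3 term: -16/9
the series for exp(-(2/3)D) f terminates at order 3
exp(-(2/3)D) f = 6x^3 - (31/2)x^2 + (46/3)x - 10/9


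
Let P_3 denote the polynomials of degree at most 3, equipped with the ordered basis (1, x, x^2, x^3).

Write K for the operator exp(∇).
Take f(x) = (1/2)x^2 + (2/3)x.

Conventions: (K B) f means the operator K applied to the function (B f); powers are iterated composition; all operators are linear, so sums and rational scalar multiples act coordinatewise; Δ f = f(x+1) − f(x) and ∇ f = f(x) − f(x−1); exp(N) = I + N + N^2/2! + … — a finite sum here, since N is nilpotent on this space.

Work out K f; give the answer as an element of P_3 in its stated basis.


the image equals g(x) = (1/2)x^2 + (5/3)x + 2/3

order-1 term: x + 1/6
order-2 term: 1/2
the series for exp(∇) f terminates at order 2
exp(∇) f = (1/2)x^2 + (5/3)x + 2/3


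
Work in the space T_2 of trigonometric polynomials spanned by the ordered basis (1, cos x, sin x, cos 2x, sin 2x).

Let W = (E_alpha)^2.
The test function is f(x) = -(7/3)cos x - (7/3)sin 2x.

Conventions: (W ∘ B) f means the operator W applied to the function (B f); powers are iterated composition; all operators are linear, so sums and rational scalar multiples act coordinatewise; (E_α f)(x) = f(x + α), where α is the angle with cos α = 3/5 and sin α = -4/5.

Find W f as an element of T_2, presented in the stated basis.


g(x) = (49/75)cos x - (56/25)sin x - (784/625)cos 2x + (3689/1875)sin 2x

E_alpha f = -(7/5)cos x - (28/15)sin x + (56/25)cos 2x + (49/75)sin 2x
E_alpha E_alpha f = (49/75)cos x - (56/25)sin x - (784/625)cos 2x + (3689/1875)sin 2x


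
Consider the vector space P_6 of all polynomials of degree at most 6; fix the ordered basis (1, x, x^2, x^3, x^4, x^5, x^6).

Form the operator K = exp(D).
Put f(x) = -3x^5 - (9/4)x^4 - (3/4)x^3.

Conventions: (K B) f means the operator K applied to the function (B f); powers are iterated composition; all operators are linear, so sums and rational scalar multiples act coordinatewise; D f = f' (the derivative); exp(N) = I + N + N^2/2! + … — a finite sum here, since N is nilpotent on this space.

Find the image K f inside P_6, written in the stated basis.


g(x) = -3x^5 - (69/4)x^4 - (159/4)x^3 - (183/4)x^2 - (105/4)x - 6

order-1 term: -15x^4 - 9x^3 - (9/4)x^2
order-2 term: -30x^3 - (27/2)x^2 - (9/4)x
order-3 term: -30x^2 - 9x - 3/4
order-4 term: -15x - 9/4
order-5 term: -3
the series for exp(D) f terminates at order 5
exp(D) f = -3x^5 - (69/4)x^4 - (159/4)x^3 - (183/4)x^2 - (105/4)x - 6


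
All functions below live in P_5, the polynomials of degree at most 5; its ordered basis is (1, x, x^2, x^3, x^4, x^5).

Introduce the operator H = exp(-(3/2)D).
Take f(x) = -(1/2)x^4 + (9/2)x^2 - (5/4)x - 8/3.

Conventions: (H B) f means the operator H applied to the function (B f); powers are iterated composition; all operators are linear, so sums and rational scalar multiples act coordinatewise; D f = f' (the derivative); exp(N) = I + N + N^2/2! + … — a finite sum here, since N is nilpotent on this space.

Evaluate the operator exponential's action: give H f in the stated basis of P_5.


the result is g(x) = -(1/2)x^4 + 3x^3 - (9/4)x^2 - 8x + 653/96

order-1 term: 3x^3 - (27/2)x + 15/8
order-2 term: -(27/4)x^2 + 81/8
order-3 term: (27/4)x
order-4 term: -81/32
the series for exp(-(3/2)D) f terminates at order 4
exp(-(3/2)D) f = -(1/2)x^4 + 3x^3 - (9/4)x^2 - 8x + 653/96


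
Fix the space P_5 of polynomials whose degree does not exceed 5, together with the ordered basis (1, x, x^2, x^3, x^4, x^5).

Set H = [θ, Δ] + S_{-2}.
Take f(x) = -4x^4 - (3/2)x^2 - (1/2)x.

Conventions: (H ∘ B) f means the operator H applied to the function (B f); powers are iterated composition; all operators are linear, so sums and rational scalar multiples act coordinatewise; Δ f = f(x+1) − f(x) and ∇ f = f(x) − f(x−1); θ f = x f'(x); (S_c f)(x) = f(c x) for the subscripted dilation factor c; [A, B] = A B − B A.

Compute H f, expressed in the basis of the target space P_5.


the result is g(x) = -64x^4 + 16x^3 + 42x^2 + 52x + 39/2

Δ f = -16x^3 - 24x^2 - 19x - 6
θ Δ f = -48x^3 - 48x^2 - 19x
θ f = -16x^4 - 3x^2 - (1/2)x
Δ θ f = -64x^3 - 96x^2 - 70x - 39/2
[θ, Δ] f = 16x^3 + 48x^2 + 51x + 39/2
S_{-2} f = -64x^4 - 6x^2 + x
([θ, Δ] + S_{-2}) f = -64x^4 + 16x^3 + 42x^2 + 52x + 39/2


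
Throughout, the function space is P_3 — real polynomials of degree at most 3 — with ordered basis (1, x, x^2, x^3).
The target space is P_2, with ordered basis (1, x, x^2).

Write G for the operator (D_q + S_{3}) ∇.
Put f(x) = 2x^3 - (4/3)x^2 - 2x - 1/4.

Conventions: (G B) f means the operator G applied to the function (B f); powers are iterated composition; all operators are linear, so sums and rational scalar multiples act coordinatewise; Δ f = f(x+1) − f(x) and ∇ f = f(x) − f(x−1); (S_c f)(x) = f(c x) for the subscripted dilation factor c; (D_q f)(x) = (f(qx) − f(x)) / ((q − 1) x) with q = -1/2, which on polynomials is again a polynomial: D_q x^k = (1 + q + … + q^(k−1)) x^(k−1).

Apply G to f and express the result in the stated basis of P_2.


∇ f = 6x^2 - (26/3)x + 4/3
D_q ∇ f = 3x - 26/3
S_{3} ∇ f = 54x^2 - 26x + 4/3
(D_q + S_{3}) ∇ f = 54x^2 - 23x - 22/3

the image equals g(x) = 54x^2 - 23x - 22/3


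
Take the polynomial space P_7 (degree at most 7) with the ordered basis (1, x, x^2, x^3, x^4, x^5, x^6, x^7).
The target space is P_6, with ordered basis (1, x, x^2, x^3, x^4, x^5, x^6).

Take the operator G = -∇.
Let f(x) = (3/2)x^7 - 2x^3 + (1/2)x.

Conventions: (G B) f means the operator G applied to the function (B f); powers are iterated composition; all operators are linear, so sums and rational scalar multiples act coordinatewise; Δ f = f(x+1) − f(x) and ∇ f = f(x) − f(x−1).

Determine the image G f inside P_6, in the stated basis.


∇ f = (21/2)x^6 - (63/2)x^5 + (105/2)x^4 - (105/2)x^3 + (51/2)x^2 - (9/2)x
(-∇) f = -(21/2)x^6 + (63/2)x^5 - (105/2)x^4 + (105/2)x^3 - (51/2)x^2 + (9/2)x

the result is g(x) = -(21/2)x^6 + (63/2)x^5 - (105/2)x^4 + (105/2)x^3 - (51/2)x^2 + (9/2)x


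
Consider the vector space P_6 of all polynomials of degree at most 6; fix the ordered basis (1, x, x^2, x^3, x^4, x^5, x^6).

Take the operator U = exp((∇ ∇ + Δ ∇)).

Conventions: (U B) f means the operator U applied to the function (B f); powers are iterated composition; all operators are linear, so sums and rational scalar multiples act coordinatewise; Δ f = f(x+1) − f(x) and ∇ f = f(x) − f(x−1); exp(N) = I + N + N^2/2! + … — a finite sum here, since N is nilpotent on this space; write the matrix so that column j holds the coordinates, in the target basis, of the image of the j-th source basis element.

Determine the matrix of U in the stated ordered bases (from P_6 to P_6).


the matrix is [[1, 0, 4, -6, 64, -270, 2344]; [0, 1, 0, 12, -24, 320, -1620]; [0, 0, 1, 0, 24, -60, 960]; [0, 0, 0, 1, 0, 40, -120]; [0, 0, 0, 0, 1, 0, 60]; [0, 0, 0, 0, 0, 1, 0]; [0, 0, 0, 0, 0, 0, 1]] (rows listed top to bottom)

image of 1: 1
image of x: x
image of x^2: x^2 + 4
image of x^3: x^3 + 12x - 6
image of x^4: x^4 + 24x^2 - 24x + 64
image of x^5: x^5 + 40x^3 - 60x^2 + 320x - 270
image of x^6: x^6 + 60x^4 - 120x^3 + 960x^2 - 1620x + 2344
each image's coordinates form column j of the matrix


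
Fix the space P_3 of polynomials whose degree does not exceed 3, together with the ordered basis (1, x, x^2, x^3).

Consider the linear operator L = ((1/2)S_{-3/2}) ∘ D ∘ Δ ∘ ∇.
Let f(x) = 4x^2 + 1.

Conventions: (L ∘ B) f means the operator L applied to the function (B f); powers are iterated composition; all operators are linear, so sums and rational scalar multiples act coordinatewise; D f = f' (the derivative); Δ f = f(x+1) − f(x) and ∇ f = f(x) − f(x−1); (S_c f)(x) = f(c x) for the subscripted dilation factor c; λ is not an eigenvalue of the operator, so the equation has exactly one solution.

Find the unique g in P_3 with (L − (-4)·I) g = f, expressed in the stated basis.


write g with unknown coordinates in the stated basis and equate coefficients in (L − (-4)·I) g = f
solving from the highest basis element down gives g = x^2 + 1/4
check: L g = 0
so L g − (-4)·g = 4x^2 + 1 = f ✓

the image equals g(x) = x^2 + 1/4


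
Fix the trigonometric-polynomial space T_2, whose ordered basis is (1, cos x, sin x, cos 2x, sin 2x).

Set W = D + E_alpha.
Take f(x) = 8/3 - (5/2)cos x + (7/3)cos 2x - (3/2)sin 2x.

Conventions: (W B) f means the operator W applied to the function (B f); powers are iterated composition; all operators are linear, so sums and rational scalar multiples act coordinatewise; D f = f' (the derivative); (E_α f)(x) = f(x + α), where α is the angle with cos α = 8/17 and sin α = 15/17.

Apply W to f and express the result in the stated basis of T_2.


the image equals g(x) = 8/3 - (20/17)cos x + (80/17)sin x - (4808/867)cos 2x - (10003/1734)sin 2x

D f = (5/2)sin x - 3cos 2x - (14/3)sin 2x
E_alpha f = 8/3 - (20/17)cos x + (75/34)sin x - (2207/867)cos 2x - (637/578)sin 2x
(D + E_alpha) f = 8/3 - (20/17)cos x + (80/17)sin x - (4808/867)cos 2x - (10003/1734)sin 2x


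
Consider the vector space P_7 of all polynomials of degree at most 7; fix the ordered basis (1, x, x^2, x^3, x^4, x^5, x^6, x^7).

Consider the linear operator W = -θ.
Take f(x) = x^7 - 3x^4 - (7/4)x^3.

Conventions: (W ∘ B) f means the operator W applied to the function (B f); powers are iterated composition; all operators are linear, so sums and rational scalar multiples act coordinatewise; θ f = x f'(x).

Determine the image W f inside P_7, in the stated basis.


the image equals g(x) = -7x^7 + 12x^4 + (21/4)x^3

θ f = 7x^7 - 12x^4 - (21/4)x^3
(-θ) f = -7x^7 + 12x^4 + (21/4)x^3


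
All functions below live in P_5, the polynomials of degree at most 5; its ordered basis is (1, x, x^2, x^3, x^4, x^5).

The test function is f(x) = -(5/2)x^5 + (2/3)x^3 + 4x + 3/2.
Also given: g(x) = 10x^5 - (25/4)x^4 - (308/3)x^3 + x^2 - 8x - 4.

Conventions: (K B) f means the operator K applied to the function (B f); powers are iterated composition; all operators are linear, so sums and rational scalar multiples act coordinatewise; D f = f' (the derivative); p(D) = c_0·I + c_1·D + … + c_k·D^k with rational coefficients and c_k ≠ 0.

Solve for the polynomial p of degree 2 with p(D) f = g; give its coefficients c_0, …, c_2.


p(D) = -4·I + (1/2)·D + 2·D^2, i.e. c_0 = -4, c_1 = 1/2, c_2 = 2

D^0 f = -(5/2)x^5 + (2/3)x^3 + 4x + 3/2
D^1 f = -(25/2)x^4 + 2x^2 + 4
D^2 f = -50x^3 + 4x
matching coefficients of g against c_0 f + c_1 Df + … from the top degree down determines the c_i
solution: c_0 = -4, c_1 = 1/2, c_2 = 2


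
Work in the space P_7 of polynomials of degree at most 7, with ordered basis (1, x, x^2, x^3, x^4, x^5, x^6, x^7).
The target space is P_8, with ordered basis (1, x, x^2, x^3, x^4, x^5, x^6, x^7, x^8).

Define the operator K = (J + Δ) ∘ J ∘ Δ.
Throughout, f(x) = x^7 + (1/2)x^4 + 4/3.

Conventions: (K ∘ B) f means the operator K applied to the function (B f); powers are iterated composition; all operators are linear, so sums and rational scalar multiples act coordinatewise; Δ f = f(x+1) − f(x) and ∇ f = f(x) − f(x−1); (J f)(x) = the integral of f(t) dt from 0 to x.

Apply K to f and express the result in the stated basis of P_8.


Δ f = 7x^6 + 21x^5 + 35x^4 + 37x^3 + 24x^2 + 9x + 3/2
J Δ f = x^7 + (7/2)x^6 + 7x^5 + (37/4)x^4 + 8x^3 + (9/2)x^2 + (3/2)x
J (J ∘ Δ) f = (1/8)x^8 + (1/2)x^7 + (7/6)x^6 + (37/20)x^5 + 2x^4 + (3/2)x^3 + (3/4)x^2
Δ (J ∘ Δ) f = 7x^6 + 42x^5 + (245/2)x^4 + 212x^3 + 223x^2 + 133x + 139/4
(J + Δ) (J ∘ Δ) f = (1/8)x^8 + (1/2)x^7 + (49/6)x^6 + (877/20)x^5 + (249/2)x^4 + (427/2)x^3 + (895/4)x^2 + 133x + 139/4

the image equals g(x) = (1/8)x^8 + (1/2)x^7 + (49/6)x^6 + (877/20)x^5 + (249/2)x^4 + (427/2)x^3 + (895/4)x^2 + 133x + 139/4


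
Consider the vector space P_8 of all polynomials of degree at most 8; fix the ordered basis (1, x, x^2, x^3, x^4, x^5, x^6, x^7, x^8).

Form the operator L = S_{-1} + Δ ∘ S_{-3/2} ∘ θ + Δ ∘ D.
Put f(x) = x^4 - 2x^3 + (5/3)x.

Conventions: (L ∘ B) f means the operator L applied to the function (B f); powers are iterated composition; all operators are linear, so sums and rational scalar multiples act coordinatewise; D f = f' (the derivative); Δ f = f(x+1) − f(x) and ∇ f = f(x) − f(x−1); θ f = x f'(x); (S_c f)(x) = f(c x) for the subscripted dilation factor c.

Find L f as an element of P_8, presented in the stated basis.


the result is g(x) = x^4 + 83x^3 + (777/4)x^2 + (1681/12)x + 36

S_{-1} f = x^4 + 2x^3 - (5/3)x
θ f = 4x^4 - 6x^3 + (5/3)x
S_{-3/2} θ f = (81/4)x^4 + (81/4)x^3 - (5/2)x
Δ S_{-3/2} θ f = 81x^3 + (729/4)x^2 + (567/4)x + 38
D f = 4x^3 - 6x^2 + 5/3
Δ D f = 12x^2 - 2
(S_{-1} + Δ ∘ S_{-3/2} ∘ θ + Δ ∘ D) f = x^4 + 83x^3 + (777/4)x^2 + (1681/12)x + 36


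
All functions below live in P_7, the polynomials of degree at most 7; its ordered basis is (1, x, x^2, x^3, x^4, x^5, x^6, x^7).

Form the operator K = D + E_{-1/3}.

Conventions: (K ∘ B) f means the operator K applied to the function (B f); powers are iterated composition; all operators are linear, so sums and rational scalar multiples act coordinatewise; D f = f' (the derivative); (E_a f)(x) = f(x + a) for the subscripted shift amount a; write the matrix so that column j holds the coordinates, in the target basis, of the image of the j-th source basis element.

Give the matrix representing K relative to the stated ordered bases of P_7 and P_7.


image of 1: 1
image of x: x + 2/3
image of x^2: x^2 + (4/3)x + 1/9
image of x^3: x^3 + 2x^2 + (1/3)x - 1/27
image of x^4: x^4 + (8/3)x^3 + (2/3)x^2 - (4/27)x + 1/81
image of x^5: x^5 + (10/3)x^4 + (10/9)x^3 - (10/27)x^2 + (5/81)x - 1/243
image of x^6: x^6 + 4x^5 + (5/3)x^4 - (20/27)x^3 + (5/27)x^2 - (2/81)x + 1/729
image of x^7: x^7 + (14/3)x^6 + (7/3)x^5 - (35/27)x^4 + (35/81)x^3 - (7/81)x^2 + (7/729)x - 1/2187
each image's coordinates form column j of the matrix

the matrix is [[1, 2/3, 1/9, -1/27, 1/81, -1/243, 1/729, -1/2187]; [0, 1, 4/3, 1/3, -4/27, 5/81, -2/81, 7/729]; [0, 0, 1, 2, 2/3, -10/27, 5/27, -7/81]; [0, 0, 0, 1, 8/3, 10/9, -20/27, 35/81]; [0, 0, 0, 0, 1, 10/3, 5/3, -35/27]; [0, 0, 0, 0, 0, 1, 4, 7/3]; [0, 0, 0, 0, 0, 0, 1, 14/3]; [0, 0, 0, 0, 0, 0, 0, 1]] (rows listed top to bottom)


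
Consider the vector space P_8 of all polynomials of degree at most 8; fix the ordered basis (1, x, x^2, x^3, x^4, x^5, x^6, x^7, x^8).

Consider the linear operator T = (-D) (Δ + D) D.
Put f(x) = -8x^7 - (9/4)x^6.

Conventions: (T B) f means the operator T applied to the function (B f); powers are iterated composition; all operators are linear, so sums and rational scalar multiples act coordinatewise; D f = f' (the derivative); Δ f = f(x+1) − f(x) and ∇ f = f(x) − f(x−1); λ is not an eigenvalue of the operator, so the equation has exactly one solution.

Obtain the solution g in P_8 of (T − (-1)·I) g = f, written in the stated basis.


write g with unknown coordinates in the stated basis and equate coefficients in (T − (-1)·I) g = f
solving from the highest basis element down gives g = -8x^7 - (9/4)x^6 - 3360x^4 - 3900x^3 - 3765x^2 - 163230x - 175047/2
check: T g = 3360x^4 + 3900x^3 + 3765x^2 + 163230x + 175047/2
so T g − (-1)·g = -8x^7 - (9/4)x^6 = f ✓

the image equals g(x) = -8x^7 - (9/4)x^6 - 3360x^4 - 3900x^3 - 3765x^2 - 163230x - 175047/2


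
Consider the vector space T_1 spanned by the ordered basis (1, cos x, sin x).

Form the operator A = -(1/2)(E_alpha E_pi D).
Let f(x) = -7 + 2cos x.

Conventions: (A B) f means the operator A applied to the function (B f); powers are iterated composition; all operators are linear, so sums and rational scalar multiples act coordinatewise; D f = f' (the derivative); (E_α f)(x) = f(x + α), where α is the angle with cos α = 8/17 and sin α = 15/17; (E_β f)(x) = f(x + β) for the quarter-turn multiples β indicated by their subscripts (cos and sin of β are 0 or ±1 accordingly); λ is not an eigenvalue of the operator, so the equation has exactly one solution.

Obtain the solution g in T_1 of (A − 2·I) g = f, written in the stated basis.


the result is g(x) = 7/2 - (332/409)cos x + (32/409)sin x

write g with unknown coordinates in the stated basis and equate coefficients in (A − 2·I) g = f
solving from the highest basis element down gives g = 7/2 - (332/409)cos x + (32/409)sin x
check: A g = (154/409)cos x + (64/409)sin x
so A g − 2·g = -7 + 2cos x = f ✓


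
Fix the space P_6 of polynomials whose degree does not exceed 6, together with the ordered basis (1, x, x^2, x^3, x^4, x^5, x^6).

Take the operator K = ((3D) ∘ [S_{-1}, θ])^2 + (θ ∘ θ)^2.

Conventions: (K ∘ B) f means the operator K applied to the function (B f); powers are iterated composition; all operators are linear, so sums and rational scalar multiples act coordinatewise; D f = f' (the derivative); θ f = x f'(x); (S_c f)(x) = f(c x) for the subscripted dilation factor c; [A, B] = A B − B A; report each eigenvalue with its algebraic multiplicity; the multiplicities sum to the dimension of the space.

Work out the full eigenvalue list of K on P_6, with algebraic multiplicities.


image of 1: 0
image of x: x
image of x^2: 16x^2
image of x^3: 81x^3
image of x^4: 256x^4
image of x^5: 625x^5
image of x^6: 1296x^6
the matrix is upper triangular; its diagonal is (0, 1, 16, 81, 256, 625, 1296)
for a triangular matrix the eigenvalues are the diagonal entries, with algebraic multiplicity their repetition count

λ = 0 (multiplicity 1), λ = 1 (multiplicity 1), λ = 16 (multiplicity 1), λ = 81 (multiplicity 1), λ = 256 (multiplicity 1), λ = 625 (multiplicity 1), λ = 1296 (multiplicity 1)


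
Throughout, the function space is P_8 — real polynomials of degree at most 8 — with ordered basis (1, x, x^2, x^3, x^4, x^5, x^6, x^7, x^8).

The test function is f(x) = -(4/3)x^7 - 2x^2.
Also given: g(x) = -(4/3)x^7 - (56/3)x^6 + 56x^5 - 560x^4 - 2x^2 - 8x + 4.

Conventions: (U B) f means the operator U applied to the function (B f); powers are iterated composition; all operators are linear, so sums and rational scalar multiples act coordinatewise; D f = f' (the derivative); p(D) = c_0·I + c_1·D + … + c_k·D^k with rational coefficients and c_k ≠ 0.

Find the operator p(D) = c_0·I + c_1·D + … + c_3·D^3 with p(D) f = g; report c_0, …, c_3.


D^0 f = -(4/3)x^7 - 2x^2
D^1 f = -(28/3)x^6 - 4x
D^2 f = -56x^5 - 4
D^3 f = -280x^4
matching coefficients of g against c_0 f + c_1 Df + … from the top degree down determines the c_i
solution: c_0 = 1, c_1 = 2, c_2 = -1, c_3 = 2

c_0 = 1, c_1 = 2, c_2 = -1, c_3 = 2


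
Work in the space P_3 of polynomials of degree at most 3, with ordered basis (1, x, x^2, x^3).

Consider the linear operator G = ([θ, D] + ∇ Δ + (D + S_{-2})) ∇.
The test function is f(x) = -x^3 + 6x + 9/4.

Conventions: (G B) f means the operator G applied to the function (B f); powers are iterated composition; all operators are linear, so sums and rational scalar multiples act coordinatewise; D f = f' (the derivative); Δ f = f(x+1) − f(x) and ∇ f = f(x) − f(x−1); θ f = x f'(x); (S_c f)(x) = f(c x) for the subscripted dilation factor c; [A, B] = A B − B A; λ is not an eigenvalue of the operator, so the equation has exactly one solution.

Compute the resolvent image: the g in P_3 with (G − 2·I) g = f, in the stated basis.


write g with unknown coordinates in the stated basis and equate coefficients in (G − 2·I) g = f
solving from the highest basis element down gives g = (1/2)x^3 + 3x^2 - (15/2)x - 37/8
check: G g = 6x^2 - 9x - 7
so G g − 2·g = -x^3 + 6x + 9/4 = f ✓

the image equals g(x) = (1/2)x^3 + 3x^2 - (15/2)x - 37/8


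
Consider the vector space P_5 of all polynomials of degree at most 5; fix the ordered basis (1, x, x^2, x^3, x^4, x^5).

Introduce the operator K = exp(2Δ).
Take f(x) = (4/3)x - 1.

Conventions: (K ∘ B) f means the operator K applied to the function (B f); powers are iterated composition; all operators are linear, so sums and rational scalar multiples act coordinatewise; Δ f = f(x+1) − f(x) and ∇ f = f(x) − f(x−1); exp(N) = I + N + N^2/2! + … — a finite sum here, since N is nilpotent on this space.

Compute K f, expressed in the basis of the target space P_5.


order-1 term: 8/3
the series for exp(2Δ) f terminates at order 1
exp(2Δ) f = (4/3)x + 5/3

g(x) = (4/3)x + 5/3


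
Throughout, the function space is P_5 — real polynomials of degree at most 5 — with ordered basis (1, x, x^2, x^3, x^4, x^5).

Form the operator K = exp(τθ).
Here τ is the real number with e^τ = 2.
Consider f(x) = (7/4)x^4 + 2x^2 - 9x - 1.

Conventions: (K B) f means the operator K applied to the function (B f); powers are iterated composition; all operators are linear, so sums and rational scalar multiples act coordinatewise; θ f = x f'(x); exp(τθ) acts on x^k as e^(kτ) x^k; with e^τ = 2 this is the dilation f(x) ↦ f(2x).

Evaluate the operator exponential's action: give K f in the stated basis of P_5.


exp(τθ) x^k = e^(kτ) x^k; with e^τ = 2 this sends x^k to 2^k x^k
x ↦ 2 x
x^2 ↦ 4 x^2
x^4 ↦ 16 x^4
applying this coordinatewise to f: exp(τθ) f = 28x^4 + 8x^2 - 18x - 1

the result is g(x) = 28x^4 + 8x^2 - 18x - 1


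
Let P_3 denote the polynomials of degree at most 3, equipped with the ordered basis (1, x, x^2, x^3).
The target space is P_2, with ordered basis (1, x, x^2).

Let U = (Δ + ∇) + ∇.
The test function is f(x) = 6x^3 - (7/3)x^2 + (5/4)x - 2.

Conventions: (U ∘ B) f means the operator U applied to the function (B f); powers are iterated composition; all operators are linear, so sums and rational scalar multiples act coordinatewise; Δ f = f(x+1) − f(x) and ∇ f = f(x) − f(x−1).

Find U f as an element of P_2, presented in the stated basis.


Δ f = 18x^2 + (40/3)x + 59/12
∇ f = 18x^2 - (68/3)x + 115/12
(Δ + ∇) f = 36x^2 - (28/3)x + 29/2
∇ f = 18x^2 - (68/3)x + 115/12
((Δ + ∇) + ∇) f = 54x^2 - 32x + 289/12

the image equals g(x) = 54x^2 - 32x + 289/12
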